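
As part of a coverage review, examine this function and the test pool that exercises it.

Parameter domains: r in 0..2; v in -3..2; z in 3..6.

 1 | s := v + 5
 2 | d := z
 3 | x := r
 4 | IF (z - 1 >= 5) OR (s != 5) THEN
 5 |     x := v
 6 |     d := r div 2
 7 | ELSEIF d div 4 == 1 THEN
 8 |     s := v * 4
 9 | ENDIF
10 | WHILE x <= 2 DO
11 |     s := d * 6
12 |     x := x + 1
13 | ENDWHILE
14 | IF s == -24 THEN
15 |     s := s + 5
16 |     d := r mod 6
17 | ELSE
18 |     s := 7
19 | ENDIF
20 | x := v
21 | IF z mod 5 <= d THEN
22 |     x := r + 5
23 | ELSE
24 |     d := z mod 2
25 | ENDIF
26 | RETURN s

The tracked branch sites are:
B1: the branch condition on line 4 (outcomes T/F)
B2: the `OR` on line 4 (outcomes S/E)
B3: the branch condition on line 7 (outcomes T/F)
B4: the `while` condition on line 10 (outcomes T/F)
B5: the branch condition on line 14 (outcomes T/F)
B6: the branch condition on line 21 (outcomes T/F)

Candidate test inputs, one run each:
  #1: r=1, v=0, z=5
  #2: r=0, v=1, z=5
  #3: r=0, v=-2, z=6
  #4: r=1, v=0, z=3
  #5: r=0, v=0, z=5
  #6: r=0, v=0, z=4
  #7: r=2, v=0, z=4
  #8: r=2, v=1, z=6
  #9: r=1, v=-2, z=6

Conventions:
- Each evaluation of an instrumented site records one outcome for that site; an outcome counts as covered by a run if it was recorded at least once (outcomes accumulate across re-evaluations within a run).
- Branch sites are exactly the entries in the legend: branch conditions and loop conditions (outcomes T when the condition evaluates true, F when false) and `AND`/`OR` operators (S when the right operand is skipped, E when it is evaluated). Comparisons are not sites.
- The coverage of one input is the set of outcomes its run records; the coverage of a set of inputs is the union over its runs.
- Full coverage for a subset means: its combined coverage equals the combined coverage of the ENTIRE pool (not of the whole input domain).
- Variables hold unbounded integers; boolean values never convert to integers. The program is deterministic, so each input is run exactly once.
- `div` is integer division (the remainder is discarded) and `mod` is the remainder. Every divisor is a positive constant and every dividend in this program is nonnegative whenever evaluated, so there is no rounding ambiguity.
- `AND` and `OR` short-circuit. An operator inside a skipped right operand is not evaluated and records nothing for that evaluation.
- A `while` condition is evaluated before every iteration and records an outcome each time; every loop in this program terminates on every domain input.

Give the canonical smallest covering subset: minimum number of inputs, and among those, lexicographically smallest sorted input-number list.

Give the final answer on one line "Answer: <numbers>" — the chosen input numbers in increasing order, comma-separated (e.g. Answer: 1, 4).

input #1 (r=1, v=0, z=5): events B2->E, B1->F, B3->T, B4->T, B4->T, B4->F, B5->F, B6->T; covers B1=F, B2=E, B3=T, B4=T, B4=F, B5=F, B6=T
input #2 (r=0, v=1, z=5): events B2->E, B1->T, B4->T, B4->T, B4->F, B5->F, B6->T; covers B1=T, B2=E, B4=T, B4=F, B5=F, B6=T
input #3 (r=0, v=-2, z=6): events B2->S, B1->T, B4->T, B4->T, B4->T, B4->T, B4->T, B4->F, B5->F, B6->F; covers B1=T, B2=S, B4=T, B4=F, B5=F, B6=F
input #4 (r=1, v=0, z=3): events B2->E, B1->F, B3->F, B4->T, B4->T, B4->F, B5->F, B6->T; covers B1=F, B2=E, B3=F, B4=T, B4=F, B5=F, B6=T
input #5 (r=0, v=0, z=5): events B2->E, B1->F, B3->T, B4->T, B4->T, B4->T, B4->F, B5->F, B6->T; covers B1=F, B2=E, B3=T, B4=T, B4=F, B5=F, B6=T
input #6 (r=0, v=0, z=4): events B2->E, B1->F, B3->T, B4->T, B4->T, B4->T, B4->F, B5->F, B6->T; covers B1=F, B2=E, B3=T, B4=T, B4=F, B5=F, B6=T
input #7 (r=2, v=0, z=4): events B2->E, B1->F, B3->T, B4->T, B4->F, B5->F, B6->T; covers B1=F, B2=E, B3=T, B4=T, B4=F, B5=F, B6=T
input #8 (r=2, v=1, z=6): events B2->S, B1->T, B4->T, B4->T, B4->F, B5->F, B6->T; covers B1=T, B2=S, B4=T, B4=F, B5=F, B6=T
input #9 (r=1, v=-2, z=6): events B2->S, B1->T, B4->T, B4->T, B4->T, B4->T, B4->T, B4->F, B5->F, B6->F; covers B1=T, B2=S, B4=T, B4=F, B5=F, B6=F
pool-wide coverage (11 outcomes): B1=T, B1=F, B2=S, B2=E, B3=T, B3=F, B4=T, B4=F, B5=F, B6=T, B6=F
no size-1 subset reaches all 11 outcomes (best union: 7/11)
no size-2 subset reaches all 11 outcomes (best union: 10/11)
at size 3, {1, 3, 4} reaches all 11 outcomes; every lexicographically earlier size-3 subset fails

Answer: 1, 3, 4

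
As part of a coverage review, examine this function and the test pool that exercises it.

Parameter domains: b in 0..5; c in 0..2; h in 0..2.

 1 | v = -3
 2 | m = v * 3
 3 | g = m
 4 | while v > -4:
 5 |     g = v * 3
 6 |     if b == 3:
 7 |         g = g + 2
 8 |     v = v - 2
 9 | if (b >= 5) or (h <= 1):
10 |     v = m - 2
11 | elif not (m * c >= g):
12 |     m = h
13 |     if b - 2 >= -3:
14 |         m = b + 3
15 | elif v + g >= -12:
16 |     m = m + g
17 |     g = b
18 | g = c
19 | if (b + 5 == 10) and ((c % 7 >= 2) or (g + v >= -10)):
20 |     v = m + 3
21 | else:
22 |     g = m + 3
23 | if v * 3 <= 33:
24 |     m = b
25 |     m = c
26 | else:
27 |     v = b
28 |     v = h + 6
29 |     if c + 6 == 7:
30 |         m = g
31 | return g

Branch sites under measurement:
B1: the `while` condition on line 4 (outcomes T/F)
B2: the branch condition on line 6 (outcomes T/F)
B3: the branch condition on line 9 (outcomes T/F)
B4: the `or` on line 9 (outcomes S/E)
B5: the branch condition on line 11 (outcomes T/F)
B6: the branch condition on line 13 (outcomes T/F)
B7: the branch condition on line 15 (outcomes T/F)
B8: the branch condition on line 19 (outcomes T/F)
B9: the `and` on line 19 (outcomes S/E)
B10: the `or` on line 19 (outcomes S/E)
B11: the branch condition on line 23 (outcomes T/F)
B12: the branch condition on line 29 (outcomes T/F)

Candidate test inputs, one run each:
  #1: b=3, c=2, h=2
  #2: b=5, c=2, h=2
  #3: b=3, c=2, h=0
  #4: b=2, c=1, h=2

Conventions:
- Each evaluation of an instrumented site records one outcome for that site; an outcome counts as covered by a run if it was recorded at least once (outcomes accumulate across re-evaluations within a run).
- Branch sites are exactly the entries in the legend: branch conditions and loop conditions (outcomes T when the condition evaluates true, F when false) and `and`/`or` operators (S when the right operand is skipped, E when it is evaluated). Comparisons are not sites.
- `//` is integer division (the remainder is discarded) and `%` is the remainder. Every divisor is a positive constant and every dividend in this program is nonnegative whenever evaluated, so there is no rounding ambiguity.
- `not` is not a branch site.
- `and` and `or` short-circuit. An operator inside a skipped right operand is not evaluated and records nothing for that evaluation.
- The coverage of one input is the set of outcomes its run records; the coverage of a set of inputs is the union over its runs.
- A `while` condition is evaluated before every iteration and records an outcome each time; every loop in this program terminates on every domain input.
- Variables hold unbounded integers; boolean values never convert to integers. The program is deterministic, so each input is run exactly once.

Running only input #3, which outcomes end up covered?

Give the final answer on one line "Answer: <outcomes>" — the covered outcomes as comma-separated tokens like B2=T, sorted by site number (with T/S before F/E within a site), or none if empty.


Tracing the run of input #3 (b=3, c=2, h=0):
  B1->T, B2->T, B1->F, B4->E, B3->T, B9->S, B8->F, B11->T
collecting distinct outcomes: B1=T, B1=F, B2=T, B3=T, B4=E, B8=F, B9=S, B11=T
Answer: B1=T, B1=F, B2=T, B3=T, B4=E, B8=F, B9=S, B11=T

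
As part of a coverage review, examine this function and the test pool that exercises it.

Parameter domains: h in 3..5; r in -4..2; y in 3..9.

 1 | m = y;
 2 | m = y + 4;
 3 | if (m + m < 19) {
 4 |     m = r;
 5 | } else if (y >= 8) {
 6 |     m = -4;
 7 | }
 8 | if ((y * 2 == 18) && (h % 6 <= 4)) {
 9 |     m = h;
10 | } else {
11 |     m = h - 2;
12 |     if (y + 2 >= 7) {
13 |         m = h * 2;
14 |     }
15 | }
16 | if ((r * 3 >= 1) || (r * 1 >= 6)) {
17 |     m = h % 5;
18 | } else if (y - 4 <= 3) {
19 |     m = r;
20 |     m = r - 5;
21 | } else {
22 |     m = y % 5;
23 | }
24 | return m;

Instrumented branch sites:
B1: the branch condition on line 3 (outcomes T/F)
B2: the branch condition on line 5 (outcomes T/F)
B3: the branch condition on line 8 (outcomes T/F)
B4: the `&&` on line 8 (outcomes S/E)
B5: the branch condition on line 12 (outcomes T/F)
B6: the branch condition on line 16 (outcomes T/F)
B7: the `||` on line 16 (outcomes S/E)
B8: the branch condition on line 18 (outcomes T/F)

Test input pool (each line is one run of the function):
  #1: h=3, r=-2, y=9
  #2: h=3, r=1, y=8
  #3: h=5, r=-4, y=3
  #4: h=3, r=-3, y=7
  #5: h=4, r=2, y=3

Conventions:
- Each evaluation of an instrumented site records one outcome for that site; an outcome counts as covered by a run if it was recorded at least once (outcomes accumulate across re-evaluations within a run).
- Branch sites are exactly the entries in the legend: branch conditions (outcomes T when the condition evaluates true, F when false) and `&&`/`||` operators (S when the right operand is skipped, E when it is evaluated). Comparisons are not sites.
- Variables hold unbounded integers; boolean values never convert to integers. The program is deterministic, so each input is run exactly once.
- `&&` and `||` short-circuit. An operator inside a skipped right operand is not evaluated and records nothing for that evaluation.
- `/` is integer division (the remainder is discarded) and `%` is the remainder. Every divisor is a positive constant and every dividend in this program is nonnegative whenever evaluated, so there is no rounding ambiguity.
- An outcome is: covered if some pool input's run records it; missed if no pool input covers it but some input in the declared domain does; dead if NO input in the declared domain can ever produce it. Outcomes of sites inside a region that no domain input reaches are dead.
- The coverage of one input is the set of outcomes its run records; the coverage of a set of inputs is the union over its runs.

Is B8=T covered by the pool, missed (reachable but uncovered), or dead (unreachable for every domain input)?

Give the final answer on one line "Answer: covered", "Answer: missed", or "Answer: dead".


B8=T is recorded by pool input(s) 3, 4 -> covered
Answer: covered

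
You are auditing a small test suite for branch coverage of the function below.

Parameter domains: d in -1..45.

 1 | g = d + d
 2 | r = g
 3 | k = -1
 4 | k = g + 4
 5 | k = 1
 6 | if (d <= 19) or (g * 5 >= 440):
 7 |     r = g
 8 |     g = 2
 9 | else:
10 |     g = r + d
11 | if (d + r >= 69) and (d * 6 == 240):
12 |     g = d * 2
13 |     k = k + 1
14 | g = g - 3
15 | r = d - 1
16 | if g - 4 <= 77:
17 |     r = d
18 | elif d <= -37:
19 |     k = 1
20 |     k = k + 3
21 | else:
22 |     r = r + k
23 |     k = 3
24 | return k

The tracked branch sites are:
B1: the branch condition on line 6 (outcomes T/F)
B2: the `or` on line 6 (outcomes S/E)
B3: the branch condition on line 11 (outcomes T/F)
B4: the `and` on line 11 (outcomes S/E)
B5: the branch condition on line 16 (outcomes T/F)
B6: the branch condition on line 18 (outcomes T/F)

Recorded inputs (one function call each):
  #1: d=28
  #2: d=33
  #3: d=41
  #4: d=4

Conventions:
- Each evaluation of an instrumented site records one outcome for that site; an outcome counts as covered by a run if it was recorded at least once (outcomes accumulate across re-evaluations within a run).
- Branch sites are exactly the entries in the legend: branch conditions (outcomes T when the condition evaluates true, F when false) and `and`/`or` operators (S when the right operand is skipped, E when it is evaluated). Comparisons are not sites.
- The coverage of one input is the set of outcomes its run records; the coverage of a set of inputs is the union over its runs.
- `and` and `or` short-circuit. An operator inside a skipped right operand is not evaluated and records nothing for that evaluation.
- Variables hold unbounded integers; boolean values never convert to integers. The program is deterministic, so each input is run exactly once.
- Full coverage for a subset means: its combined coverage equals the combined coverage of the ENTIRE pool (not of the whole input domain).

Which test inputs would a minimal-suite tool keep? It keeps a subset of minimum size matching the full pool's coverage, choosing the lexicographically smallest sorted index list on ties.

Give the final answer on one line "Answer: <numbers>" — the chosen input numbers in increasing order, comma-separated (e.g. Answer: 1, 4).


#1 (d=28) -> B2->E, B1->F, B4->E, B3->F, B5->T; covered: B1=F, B2=E, B3=F, B4=E, B5=T
#2 (d=33) -> B2->E, B1->F, B4->E, B3->F, B5->F, B6->F; covered: B1=F, B2=E, B3=F, B4=E, B5=F, B6=F
#3 (d=41) -> B2->E, B1->F, B4->E, B3->F, B5->F, B6->F; covered: B1=F, B2=E, B3=F, B4=E, B5=F, B6=F
#4 (d=4) -> B2->S, B1->T, B4->S, B3->F, B5->T; covered: B1=T, B2=S, B3=F, B4=S, B5=T
the full pool covers 10 outcomes: B1=T, B1=F, B2=S, B2=E, B3=F, B4=S, B4=E, B5=T, B5=F, B6=F
every size-1 subset falls short of the 10 outcomes (best: 6/10)
the canonical winner is {2, 4}: size 2, full 10-outcome coverage, earliest index list among size-2 covers
Answer: 2, 4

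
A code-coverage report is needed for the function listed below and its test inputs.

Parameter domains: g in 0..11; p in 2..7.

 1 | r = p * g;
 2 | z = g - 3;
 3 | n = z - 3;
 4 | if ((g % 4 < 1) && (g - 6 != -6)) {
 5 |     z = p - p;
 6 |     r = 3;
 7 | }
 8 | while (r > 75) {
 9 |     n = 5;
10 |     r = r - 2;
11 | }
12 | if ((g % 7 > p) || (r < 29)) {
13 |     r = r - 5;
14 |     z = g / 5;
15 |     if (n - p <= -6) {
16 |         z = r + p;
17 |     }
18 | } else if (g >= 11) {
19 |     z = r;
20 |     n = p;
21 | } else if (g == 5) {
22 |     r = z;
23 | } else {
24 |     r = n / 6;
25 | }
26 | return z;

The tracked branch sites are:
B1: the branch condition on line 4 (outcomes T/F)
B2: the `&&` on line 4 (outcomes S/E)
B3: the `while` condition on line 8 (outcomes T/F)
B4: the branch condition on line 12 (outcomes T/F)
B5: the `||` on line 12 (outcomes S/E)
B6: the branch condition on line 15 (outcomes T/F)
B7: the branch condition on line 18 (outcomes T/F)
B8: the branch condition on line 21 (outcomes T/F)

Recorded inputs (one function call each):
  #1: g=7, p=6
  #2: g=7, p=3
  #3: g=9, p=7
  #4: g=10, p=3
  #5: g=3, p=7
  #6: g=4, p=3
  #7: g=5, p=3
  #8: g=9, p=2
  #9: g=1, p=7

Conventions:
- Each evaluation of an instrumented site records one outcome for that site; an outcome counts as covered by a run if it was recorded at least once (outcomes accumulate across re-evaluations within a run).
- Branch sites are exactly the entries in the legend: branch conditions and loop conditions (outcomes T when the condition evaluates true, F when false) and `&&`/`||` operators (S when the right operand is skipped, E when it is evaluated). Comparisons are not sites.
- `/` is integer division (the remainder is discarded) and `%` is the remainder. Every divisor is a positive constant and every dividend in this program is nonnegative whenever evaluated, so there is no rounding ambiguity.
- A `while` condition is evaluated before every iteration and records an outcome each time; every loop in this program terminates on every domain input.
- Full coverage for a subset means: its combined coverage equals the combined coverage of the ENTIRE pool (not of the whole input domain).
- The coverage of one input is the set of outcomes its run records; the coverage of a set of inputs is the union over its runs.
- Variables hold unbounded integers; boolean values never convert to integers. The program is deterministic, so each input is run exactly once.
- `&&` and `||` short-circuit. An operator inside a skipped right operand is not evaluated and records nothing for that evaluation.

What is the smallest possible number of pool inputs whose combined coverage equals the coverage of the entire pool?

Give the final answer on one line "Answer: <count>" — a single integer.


run #1 (g=7, p=6) runs B2->S, B1->F, B3->F, B5->E, B4->F, B7->F, B8->F; records B1=F, B2=S, B3=F, B4=F, B5=E, B7=F, B8=F
run #2 (g=7, p=3) runs B2->S, B1->F, B3->F, B5->E, B4->T, B6->F; records B1=F, B2=S, B3=F, B4=T, B5=E, B6=F
run #3 (g=9, p=7) runs B2->S, B1->F, B3->F, B5->E, B4->F, B7->F, B8->F; records B1=F, B2=S, B3=F, B4=F, B5=E, B7=F, B8=F
run #4 (g=10, p=3) runs B2->S, B1->F, B3->F, B5->E, B4->F, B7->F, B8->F; records B1=F, B2=S, B3=F, B4=F, B5=E, B7=F, B8=F
run #5 (g=3, p=7) runs B2->S, B1->F, B3->F, B5->E, B4->T, B6->T; records B1=F, B2=S, B3=F, B4=T, B5=E, B6=T
run #6 (g=4, p=3) runs B2->E, B1->T, B3->F, B5->S, B4->T, B6->F; records B1=T, B2=E, B3=F, B4=T, B5=S, B6=F
run #7 (g=5, p=3) runs B2->S, B1->F, B3->F, B5->S, B4->T, B6->F; records B1=F, B2=S, B3=F, B4=T, B5=S, B6=F
run #8 (g=9, p=2) runs B2->S, B1->F, B3->F, B5->E, B4->T, B6->F; records B1=F, B2=S, B3=F, B4=T, B5=E, B6=F
run #9 (g=1, p=7) runs B2->S, B1->F, B3->F, B5->E, B4->T, B6->T; records B1=F, B2=S, B3=F, B4=T, B5=E, B6=T
pool-wide coverage (13 outcomes): B1=T, B1=F, B2=S, B2=E, B3=F, B4=T, B4=F, B5=S, B5=E, B6=T, B6=F, B7=F, B8=F
size 1 is not enough: best union over all size-1 subsets is 7/13
size 2 is not enough: best union over all size-2 subsets is 12/13
at size 3, {1, 5, 6} reaches all 13 outcomes; every lexicographically earlier size-3 subset fails
Answer: 3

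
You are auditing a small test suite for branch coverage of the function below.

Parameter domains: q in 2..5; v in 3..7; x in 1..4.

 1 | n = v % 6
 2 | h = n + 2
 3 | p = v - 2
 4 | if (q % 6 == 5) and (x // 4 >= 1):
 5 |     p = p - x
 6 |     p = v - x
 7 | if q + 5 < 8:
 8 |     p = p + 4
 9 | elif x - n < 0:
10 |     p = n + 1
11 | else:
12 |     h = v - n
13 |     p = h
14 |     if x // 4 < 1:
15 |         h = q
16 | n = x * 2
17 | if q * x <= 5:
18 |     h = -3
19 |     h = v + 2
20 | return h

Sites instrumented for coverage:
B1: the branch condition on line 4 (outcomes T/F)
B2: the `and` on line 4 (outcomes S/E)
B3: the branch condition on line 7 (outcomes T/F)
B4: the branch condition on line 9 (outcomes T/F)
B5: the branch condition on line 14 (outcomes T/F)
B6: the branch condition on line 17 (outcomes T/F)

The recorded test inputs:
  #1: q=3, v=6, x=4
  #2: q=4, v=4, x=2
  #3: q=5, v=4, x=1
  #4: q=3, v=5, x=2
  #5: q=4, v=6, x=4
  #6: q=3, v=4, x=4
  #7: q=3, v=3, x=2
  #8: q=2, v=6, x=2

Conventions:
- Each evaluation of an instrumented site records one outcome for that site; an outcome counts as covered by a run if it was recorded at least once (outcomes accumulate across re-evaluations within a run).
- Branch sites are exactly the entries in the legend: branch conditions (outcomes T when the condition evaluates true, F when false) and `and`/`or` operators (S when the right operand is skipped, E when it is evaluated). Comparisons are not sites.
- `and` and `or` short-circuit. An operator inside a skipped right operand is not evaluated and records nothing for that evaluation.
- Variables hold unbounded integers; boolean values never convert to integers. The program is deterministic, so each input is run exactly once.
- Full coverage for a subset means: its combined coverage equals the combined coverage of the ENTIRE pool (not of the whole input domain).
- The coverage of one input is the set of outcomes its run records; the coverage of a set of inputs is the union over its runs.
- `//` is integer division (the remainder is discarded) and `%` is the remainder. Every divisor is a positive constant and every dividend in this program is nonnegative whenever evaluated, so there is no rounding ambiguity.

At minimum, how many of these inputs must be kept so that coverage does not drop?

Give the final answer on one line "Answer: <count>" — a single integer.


input #1 (q=3, v=6, x=4): events B2->S, B1->F, B3->F, B4->F, B5->F, B6->F; covers B1=F, B2=S, B3=F, B4=F, B5=F, B6=F
input #2 (q=4, v=4, x=2): events B2->S, B1->F, B3->F, B4->T, B6->F; covers B1=F, B2=S, B3=F, B4=T, B6=F
input #3 (q=5, v=4, x=1): events B2->E, B1->F, B3->F, B4->T, B6->T; covers B1=F, B2=E, B3=F, B4=T, B6=T
input #4 (q=3, v=5, x=2): events B2->S, B1->F, B3->F, B4->T, B6->F; covers B1=F, B2=S, B3=F, B4=T, B6=F
input #5 (q=4, v=6, x=4): events B2->S, B1->F, B3->F, B4->F, B5->F, B6->F; covers B1=F, B2=S, B3=F, B4=F, B5=F, B6=F
input #6 (q=3, v=4, x=4): events B2->S, B1->F, B3->F, B4->F, B5->F, B6->F; covers B1=F, B2=S, B3=F, B4=F, B5=F, B6=F
input #7 (q=3, v=3, x=2): events B2->S, B1->F, B3->F, B4->T, B6->F; covers B1=F, B2=S, B3=F, B4=T, B6=F
input #8 (q=2, v=6, x=2): events B2->S, B1->F, B3->T, B6->T; covers B1=F, B2=S, B3=T, B6=T
pool-wide coverage (10 outcomes): B1=F, B2=S, B2=E, B3=T, B3=F, B4=T, B4=F, B5=F, B6=T, B6=F
every size-1 subset falls short of the 10 outcomes (best: 6/10)
every size-2 subset falls short of the 10 outcomes (best: 9/10)
the canonical winner is {1, 3, 8}: size 3, full 10-outcome coverage, earliest index list among size-3 covers
Answer: 3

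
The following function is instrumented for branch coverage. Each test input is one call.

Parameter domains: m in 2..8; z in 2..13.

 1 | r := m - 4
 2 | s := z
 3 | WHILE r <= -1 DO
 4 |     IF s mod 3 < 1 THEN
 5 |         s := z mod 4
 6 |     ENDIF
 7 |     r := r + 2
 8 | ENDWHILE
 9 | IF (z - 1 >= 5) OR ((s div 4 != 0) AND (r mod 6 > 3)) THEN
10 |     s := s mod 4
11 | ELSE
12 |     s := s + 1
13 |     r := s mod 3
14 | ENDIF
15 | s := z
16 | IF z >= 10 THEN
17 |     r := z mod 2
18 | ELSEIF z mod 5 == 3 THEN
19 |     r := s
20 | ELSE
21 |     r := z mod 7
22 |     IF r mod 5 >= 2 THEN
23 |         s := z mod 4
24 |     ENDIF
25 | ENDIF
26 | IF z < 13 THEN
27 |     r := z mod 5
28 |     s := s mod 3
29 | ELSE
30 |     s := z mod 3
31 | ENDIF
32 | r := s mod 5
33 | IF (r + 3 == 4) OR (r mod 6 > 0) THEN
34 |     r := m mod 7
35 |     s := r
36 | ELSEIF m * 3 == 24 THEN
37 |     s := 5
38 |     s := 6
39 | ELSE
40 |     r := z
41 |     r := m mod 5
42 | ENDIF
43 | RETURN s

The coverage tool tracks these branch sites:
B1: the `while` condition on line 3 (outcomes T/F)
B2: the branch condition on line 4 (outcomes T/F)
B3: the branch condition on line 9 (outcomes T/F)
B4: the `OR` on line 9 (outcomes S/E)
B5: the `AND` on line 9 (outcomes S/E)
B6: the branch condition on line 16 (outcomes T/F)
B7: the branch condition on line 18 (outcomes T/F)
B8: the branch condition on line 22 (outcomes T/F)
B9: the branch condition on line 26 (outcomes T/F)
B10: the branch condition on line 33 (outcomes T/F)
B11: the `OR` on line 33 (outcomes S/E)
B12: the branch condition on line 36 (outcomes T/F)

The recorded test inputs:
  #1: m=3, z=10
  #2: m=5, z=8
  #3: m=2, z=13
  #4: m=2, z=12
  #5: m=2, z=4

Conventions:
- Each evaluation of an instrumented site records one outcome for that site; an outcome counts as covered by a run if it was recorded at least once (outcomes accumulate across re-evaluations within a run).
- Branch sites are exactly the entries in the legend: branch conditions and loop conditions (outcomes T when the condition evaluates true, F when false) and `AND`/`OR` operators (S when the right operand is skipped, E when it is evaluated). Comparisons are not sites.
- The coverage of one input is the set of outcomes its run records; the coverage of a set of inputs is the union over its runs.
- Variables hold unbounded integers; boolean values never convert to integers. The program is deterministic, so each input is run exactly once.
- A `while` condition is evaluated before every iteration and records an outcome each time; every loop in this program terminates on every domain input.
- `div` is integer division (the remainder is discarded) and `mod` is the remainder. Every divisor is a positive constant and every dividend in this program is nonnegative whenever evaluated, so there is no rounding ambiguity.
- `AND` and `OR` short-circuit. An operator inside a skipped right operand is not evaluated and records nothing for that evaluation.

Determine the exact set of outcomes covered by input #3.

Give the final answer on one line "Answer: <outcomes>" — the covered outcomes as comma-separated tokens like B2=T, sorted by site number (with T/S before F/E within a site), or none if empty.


Simulating input #3 (m=2, z=13) step by step:
  B1->T, B2->F, B1->F, B4->S, B3->T, B6->T, B9->F, B11->S, B10->T
as a set, this run covers: B1=T, B1=F, B2=F, B3=T, B4=S, B6=T, B9=F, B10=T, B11=S
Answer: B1=T, B1=F, B2=F, B3=T, B4=S, B6=T, B9=F, B10=T, B11=S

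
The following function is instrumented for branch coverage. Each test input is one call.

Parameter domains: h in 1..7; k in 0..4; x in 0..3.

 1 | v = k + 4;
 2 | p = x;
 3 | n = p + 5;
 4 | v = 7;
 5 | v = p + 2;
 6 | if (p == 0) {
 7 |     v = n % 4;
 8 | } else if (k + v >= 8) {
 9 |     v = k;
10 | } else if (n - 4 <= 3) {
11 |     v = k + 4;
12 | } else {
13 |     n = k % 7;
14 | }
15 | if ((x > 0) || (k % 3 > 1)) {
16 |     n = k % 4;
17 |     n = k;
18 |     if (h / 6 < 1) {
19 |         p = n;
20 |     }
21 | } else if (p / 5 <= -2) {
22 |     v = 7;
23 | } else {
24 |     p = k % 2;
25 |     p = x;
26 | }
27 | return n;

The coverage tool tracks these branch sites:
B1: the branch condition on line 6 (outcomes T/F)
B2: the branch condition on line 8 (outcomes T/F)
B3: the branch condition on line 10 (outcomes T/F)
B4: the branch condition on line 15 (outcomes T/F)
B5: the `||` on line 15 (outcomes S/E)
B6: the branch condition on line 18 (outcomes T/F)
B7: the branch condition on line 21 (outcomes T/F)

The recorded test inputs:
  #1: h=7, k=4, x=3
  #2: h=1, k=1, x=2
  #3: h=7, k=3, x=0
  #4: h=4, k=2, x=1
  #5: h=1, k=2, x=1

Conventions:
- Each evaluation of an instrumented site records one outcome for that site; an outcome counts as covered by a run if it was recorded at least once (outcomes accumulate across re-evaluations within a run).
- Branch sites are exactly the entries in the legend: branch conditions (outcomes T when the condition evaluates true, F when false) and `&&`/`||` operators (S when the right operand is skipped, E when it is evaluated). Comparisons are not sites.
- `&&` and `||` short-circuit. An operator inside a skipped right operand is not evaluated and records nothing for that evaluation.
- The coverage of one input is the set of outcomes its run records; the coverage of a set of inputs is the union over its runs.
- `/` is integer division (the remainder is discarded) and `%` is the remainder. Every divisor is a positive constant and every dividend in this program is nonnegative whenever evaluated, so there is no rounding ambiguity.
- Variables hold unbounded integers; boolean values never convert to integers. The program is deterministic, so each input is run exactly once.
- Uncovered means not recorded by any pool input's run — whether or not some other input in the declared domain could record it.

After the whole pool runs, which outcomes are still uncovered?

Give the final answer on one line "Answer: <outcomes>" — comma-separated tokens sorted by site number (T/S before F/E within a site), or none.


input #1 (h=7, k=4, x=3): events B1->F, B2->T, B5->S, B4->T, B6->F; covers B1=F, B2=T, B4=T, B5=S, B6=F
input #2 (h=1, k=1, x=2): events B1->F, B2->F, B3->T, B5->S, B4->T, B6->T; covers B1=F, B2=F, B3=T, B4=T, B5=S, B6=T
input #3 (h=7, k=3, x=0): events B1->T, B5->E, B4->F, B7->F; covers B1=T, B4=F, B5=E, B7=F
input #4 (h=4, k=2, x=1): events B1->F, B2->F, B3->T, B5->S, B4->T, B6->T; covers B1=F, B2=F, B3=T, B4=T, B5=S, B6=T
input #5 (h=1, k=2, x=1): events B1->F, B2->F, B3->T, B5->S, B4->T, B6->T; covers B1=F, B2=F, B3=T, B4=T, B5=S, B6=T
union over the pool: B1=T, B1=F, B2=T, B2=F, B3=T, B4=T, B4=F, B5=S, B5=E, B6=T, B6=F, B7=F
uncovered (2 of 14): B3=F, B7=T
Answer: B3=F, B7=T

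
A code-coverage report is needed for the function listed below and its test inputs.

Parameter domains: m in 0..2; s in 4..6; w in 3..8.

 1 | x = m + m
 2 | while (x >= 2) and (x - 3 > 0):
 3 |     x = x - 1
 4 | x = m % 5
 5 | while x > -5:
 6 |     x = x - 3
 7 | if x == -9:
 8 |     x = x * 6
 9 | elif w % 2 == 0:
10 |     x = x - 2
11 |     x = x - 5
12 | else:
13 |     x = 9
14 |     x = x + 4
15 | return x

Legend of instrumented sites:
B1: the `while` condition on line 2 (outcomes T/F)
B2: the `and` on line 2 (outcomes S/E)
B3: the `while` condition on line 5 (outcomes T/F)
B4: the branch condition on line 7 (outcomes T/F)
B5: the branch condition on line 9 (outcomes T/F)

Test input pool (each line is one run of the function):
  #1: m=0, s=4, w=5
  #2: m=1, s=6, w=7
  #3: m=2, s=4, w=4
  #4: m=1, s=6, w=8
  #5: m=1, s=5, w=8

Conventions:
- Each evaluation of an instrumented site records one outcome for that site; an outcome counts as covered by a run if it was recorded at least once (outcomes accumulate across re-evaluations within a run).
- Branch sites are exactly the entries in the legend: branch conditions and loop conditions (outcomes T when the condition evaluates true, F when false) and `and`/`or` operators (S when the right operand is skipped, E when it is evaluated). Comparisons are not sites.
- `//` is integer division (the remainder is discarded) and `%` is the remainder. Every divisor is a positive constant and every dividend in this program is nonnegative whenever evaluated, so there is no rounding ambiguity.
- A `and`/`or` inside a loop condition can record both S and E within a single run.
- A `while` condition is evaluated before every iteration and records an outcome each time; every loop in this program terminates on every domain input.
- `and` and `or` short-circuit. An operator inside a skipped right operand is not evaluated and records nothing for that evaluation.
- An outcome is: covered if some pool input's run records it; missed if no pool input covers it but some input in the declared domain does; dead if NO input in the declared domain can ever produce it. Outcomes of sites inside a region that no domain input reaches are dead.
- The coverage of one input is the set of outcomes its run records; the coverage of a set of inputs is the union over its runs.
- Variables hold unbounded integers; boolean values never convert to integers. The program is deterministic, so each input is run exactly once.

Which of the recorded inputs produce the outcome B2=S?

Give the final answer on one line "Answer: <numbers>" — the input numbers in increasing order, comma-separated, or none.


input #1 (m=0, s=4, w=5): hits B2=S
input #2 (m=1, s=6, w=7): never hits B2=S
input #3 (m=2, s=4, w=4): never hits B2=S
input #4 (m=1, s=6, w=8): never hits B2=S
input #5 (m=1, s=5, w=8): never hits B2=S
Answer: 1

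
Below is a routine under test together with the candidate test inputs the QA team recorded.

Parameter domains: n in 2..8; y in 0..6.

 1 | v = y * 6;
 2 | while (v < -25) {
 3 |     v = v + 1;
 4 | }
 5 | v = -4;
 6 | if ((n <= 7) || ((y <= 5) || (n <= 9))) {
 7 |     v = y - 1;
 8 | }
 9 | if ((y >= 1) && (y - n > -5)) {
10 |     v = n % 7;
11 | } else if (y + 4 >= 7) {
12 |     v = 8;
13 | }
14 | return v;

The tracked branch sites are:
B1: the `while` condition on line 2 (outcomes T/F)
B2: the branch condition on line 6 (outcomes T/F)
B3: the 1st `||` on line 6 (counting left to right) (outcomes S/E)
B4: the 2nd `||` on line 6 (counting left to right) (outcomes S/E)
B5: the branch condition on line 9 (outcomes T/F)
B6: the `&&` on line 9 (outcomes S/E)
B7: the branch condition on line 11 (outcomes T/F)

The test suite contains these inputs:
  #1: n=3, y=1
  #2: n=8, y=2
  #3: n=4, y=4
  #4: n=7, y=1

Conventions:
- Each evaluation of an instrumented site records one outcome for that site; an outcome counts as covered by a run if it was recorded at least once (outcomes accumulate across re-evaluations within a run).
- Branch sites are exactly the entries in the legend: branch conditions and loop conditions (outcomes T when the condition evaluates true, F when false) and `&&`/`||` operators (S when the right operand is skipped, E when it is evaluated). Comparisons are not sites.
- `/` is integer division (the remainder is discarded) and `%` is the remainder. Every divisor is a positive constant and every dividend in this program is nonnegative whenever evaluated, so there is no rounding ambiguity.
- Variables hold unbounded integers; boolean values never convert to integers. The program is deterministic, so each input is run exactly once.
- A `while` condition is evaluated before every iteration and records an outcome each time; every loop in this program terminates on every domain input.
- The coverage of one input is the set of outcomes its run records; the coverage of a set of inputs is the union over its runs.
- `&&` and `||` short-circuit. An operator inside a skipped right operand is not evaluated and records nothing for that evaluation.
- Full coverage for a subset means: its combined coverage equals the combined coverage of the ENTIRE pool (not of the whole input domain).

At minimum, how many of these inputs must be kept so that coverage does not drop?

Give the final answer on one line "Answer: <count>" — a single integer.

#1 (n=3, y=1) -> B1->F, B3->S, B2->T, B6->E, B5->T; covered: B1=F, B2=T, B3=S, B5=T, B6=E
#2 (n=8, y=2) -> B1->F, B3->E, B4->S, B2->T, B6->E, B5->F, B7->F; covered: B1=F, B2=T, B3=E, B4=S, B5=F, B6=E, B7=F
#3 (n=4, y=4) -> B1->F, B3->S, B2->T, B6->E, B5->T; covered: B1=F, B2=T, B3=S, B5=T, B6=E
#4 (n=7, y=1) -> B1->F, B3->S, B2->T, B6->E, B5->F, B7->F; covered: B1=F, B2=T, B3=S, B5=F, B6=E, B7=F
pool-wide coverage (9 outcomes): B1=F, B2=T, B3=S, B3=E, B4=S, B5=T, B5=F, B6=E, B7=F
no size-1 subset reaches all 9 outcomes (best union: 7/9)
the canonical winner is {1, 2}: size 2, full 9-outcome coverage, earliest index list among size-2 covers

Answer: 2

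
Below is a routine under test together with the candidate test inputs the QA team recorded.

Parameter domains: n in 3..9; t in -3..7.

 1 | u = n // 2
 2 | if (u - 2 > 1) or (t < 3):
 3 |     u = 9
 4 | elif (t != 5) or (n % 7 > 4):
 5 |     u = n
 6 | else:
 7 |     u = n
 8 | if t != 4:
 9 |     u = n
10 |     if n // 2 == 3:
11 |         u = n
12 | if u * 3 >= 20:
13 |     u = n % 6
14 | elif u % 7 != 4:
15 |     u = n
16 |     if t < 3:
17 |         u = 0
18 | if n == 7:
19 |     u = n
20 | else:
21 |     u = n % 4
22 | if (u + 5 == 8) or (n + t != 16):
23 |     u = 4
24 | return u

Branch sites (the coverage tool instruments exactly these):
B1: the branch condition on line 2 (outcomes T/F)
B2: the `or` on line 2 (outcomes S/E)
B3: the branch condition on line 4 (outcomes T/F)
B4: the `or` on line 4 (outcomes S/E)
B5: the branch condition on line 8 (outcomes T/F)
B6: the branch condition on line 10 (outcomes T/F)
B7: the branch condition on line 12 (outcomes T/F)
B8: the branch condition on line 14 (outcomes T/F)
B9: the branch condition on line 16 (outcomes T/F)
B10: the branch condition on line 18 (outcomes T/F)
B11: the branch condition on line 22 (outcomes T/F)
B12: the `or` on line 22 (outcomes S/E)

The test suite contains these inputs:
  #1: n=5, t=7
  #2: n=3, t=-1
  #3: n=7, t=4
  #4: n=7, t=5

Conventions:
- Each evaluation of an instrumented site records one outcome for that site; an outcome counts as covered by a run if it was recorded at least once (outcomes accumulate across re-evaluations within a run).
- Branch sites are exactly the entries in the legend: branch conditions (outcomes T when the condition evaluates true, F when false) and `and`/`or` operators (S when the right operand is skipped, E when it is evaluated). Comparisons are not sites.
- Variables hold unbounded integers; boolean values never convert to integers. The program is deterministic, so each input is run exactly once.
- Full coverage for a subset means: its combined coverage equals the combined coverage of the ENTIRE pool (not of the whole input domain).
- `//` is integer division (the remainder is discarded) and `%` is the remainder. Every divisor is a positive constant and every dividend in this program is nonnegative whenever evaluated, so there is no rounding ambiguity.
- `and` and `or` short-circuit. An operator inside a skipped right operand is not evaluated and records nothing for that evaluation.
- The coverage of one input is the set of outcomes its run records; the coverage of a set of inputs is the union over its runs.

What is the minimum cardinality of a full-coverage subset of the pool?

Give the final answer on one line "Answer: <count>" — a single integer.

#1 (n=5, t=7) -> B2->E, B1->F, B4->S, B3->T, B5->T, B6->F, B7->F, B8->T, B9->F, B10->F, B12->E, B11->T; covered: B1=F, B2=E, B3=T, B4=S, B5=T, B6=F, B7=F, B8=T, B9=F, B10=F, B11=T, B12=E
#2 (n=3, t=-1) -> B2->E, B1->T, B5->T, B6->F, B7->F, B8->T, B9->T, B10->F, B12->S, B11->T; covered: B1=T, B2=E, B5=T, B6=F, B7=F, B8=T, B9=T, B10=F, B11=T, B12=S
#3 (n=7, t=4) -> B2->E, B1->F, B4->S, B3->T, B5->F, B7->T, B10->T, B12->E, B11->T; covered: B1=F, B2=E, B3=T, B4=S, B5=F, B7=T, B10=T, B11=T, B12=E
#4 (n=7, t=5) -> B2->E, B1->F, B4->E, B3->F, B5->T, B6->T, B7->T, B10->T, B12->E, B11->T; covered: B1=F, B2=E, B3=F, B4=E, B5=T, B6=T, B7=T, B10=T, B11=T, B12=E
union over all inputs: B1=T, B1=F, B2=E, B3=T, B3=F, B4=S, B4=E, B5=T, B5=F, B6=T, B6=F, B7=T, B7=F, B8=T, B9=T, B9=F, B10=T, B10=F, B11=T, B12=S, B12=E (21 outcomes)
size 1 is not enough: best union over all size-1 subsets is 12/21
size 2 is not enough: best union over all size-2 subsets is 17/21
size 3 is not enough: best union over all size-3 subsets is 20/21
the canonical winner is {1, 2, 3, 4}: size 4, full 21-outcome coverage, earliest index list among size-4 covers

Answer: 4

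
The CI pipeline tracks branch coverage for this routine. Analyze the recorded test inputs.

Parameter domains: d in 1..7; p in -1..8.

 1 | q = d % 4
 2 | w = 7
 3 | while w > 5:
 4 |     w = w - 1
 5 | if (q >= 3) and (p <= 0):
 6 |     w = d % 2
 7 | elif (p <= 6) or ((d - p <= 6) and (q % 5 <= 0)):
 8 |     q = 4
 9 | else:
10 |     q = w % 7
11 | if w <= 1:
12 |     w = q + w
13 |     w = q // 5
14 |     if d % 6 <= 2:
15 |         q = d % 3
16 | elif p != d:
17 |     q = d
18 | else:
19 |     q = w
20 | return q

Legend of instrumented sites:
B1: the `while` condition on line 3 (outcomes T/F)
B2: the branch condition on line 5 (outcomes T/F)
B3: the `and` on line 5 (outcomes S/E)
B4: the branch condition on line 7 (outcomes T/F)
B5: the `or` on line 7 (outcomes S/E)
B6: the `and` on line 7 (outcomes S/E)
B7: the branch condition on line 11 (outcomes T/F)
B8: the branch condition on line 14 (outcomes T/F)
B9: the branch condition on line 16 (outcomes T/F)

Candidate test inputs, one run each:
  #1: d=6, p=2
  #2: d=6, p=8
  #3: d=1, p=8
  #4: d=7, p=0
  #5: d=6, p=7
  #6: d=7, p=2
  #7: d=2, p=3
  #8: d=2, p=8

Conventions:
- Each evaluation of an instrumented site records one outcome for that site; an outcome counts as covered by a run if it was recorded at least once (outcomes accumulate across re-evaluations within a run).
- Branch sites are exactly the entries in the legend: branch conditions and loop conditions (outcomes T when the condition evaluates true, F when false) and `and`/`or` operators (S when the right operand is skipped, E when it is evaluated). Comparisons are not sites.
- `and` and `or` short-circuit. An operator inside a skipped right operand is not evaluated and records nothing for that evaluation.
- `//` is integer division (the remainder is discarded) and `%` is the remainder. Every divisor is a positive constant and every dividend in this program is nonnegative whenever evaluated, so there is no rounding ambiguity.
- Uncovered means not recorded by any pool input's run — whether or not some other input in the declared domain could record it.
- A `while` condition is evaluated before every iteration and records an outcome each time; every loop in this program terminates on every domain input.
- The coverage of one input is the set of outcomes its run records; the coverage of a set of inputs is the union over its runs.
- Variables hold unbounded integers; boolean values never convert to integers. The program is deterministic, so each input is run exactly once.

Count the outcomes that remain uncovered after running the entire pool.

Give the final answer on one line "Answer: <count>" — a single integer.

#1 (d=6, p=2) -> covered: B1=T, B1=F, B2=F, B3=S, B4=T, B5=S, B7=F, B9=T
#2 (d=6, p=8) -> covered: B1=T, B1=F, B2=F, B3=S, B4=F, B5=E, B6=E, B7=F, B9=T
#3 (d=1, p=8) -> covered: B1=T, B1=F, B2=F, B3=S, B4=F, B5=E, B6=E, B7=F, B9=T
#4 (d=7, p=0) -> covered: B1=T, B1=F, B2=T, B3=E, B7=T, B8=T
#5 (d=6, p=7) -> covered: B1=T, B1=F, B2=F, B3=S, B4=F, B5=E, B6=E, B7=F, B9=T
#6 (d=7, p=2) -> covered: B1=T, B1=F, B2=F, B3=E, B4=T, B5=S, B7=F, B9=T
#7 (d=2, p=3) -> covered: B1=T, B1=F, B2=F, B3=S, B4=T, B5=S, B7=F, B9=T
#8 (d=2, p=8) -> covered: B1=T, B1=F, B2=F, B3=S, B4=F, B5=E, B6=E, B7=F, B9=T
union over the pool: B1=T, B1=F, B2=T, B2=F, B3=S, B3=E, B4=T, B4=F, B5=S, B5=E, B6=E, B7=T, B7=F, B8=T, B9=T
uncovered (3 of 18): B6=S, B8=F, B9=F

Answer: 3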